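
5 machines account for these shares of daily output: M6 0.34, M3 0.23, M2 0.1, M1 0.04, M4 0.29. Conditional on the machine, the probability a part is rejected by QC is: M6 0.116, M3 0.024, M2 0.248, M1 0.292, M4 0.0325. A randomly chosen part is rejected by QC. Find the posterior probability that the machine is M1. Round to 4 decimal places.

By Bayes' rule, posterior ∝ prior × likelihood:
  M6: 0.34 × 0.116 = 0.03944
  M3: 0.23 × 0.024 = 0.00552
  M2: 0.1 × 0.248 = 0.0248
  M1: 0.04 × 0.292 = 0.01168
  M4: 0.29 × 0.0325 = 0.009425
Total = 0.090865.
P(M1 | evidence) = 0.01168 / 0.090865 ≈ 0.1285.

0.1285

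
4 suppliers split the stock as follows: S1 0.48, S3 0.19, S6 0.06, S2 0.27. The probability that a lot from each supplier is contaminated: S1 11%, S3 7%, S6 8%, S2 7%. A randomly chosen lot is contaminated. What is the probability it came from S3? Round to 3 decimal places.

0.148

Compute prior × likelihood for every hypothesis:
  S1: 0.48 × 0.11 = 0.0528
  S3: 0.19 × 0.07 = 0.0133
  S6: 0.06 × 0.08 = 0.0048
  S2: 0.27 × 0.07 = 0.0189
Total = 0.0898.
P(S3 | evidence) = 0.0133 / 0.0898 ≈ 0.148.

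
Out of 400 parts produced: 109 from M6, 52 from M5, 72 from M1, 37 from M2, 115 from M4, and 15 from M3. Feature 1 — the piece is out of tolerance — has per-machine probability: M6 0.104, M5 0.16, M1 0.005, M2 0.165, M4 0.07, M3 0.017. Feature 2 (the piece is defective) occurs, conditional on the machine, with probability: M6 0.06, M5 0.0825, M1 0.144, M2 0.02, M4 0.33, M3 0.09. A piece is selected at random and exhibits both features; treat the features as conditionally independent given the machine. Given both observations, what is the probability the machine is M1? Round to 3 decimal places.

Compute prior × likelihood for every hypothesis:
  M6: 0.2725 × 0.104 × 0.06 = 0.0017004
  M5: 0.13 × 0.16 × 0.0825 = 0.001716
  M1: 0.18 × 0.005 × 0.144 = 0.0001296
  M2: 0.0925 × 0.165 × 0.02 = 0.00030525
  M4: 0.2875 × 0.07 × 0.33 = 0.00664125
  M3: 0.0375 × 0.017 × 0.09 = 0.000057375
Total = 0.010549875.
P(M1 | evidence) = 0.0001296 / 0.010549875 ≈ 0.012.

0.012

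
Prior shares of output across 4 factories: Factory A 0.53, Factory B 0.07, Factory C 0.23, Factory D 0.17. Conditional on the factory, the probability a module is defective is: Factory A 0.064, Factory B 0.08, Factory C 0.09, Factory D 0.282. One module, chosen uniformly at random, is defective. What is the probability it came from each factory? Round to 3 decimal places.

Prior × likelihood for each hypothesis:
  Factory A: 0.53 × 0.064 = 0.03392
  Factory B: 0.07 × 0.08 = 0.0056
  Factory C: 0.23 × 0.09 = 0.0207
  Factory D: 0.17 × 0.282 = 0.04794
Total = 0.10816.
P(Factory A | defective) = 0.03392/0.10816 ≈ 0.314
P(Factory B | defective) = 0.0056/0.10816 ≈ 0.052
P(Factory C | defective) = 0.0207/0.10816 ≈ 0.191
P(Factory D | defective) = 0.04794/0.10816 ≈ 0.443
(Check: 0.314+0.052+0.191+0.443 = 1.000.)

Factory A 0.314, Factory B 0.052, Factory C 0.191, Factory D 0.443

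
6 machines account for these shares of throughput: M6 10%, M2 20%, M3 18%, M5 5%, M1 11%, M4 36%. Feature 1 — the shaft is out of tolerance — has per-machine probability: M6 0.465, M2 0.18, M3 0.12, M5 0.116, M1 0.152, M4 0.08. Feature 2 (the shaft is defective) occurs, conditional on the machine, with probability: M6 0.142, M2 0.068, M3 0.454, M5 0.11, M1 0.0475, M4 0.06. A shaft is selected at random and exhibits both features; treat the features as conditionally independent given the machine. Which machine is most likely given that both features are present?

M3

Prior × likelihood for each hypothesis:
  M6: 0.1 × 0.465 × 0.142 = 0.006603
  M2: 0.2 × 0.18 × 0.068 = 0.002448
  M3: 0.18 × 0.12 × 0.454 = 0.0098064
  M5: 0.05 × 0.116 × 0.11 = 0.000638
  M1: 0.11 × 0.152 × 0.0475 = 0.0007942
  M4: 0.36 × 0.08 × 0.06 = 0.001728
Total = 0.0220176.
Largest term belongs to M3, so M3 is most probable.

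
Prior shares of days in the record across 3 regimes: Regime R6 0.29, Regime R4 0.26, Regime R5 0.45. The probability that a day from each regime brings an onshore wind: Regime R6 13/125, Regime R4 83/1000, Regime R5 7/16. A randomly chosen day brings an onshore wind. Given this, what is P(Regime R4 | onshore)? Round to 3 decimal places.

By Bayes' rule, posterior ∝ prior × likelihood:
  Regime R6: 0.29 × 0.104 = 0.03016
  Regime R4: 0.26 × 0.083 = 0.02158
  Regime R5: 0.45 × 0.4375 = 0.196875
Normalizing constant = 0.248615.
P(Regime R4 | evidence) = 0.02158 / 0.248615 ≈ 0.087.

0.087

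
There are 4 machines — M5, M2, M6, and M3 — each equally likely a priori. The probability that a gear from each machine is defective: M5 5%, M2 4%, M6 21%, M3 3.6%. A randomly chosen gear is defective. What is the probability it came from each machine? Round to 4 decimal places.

With a uniform prior (1/4 each), posterior ∝ likelihood:
  M5: 0.05
  M2: 0.04
  M6: 0.21
  M3: 0.036
Total = 0.336.
P(M5 | defective) = 0.05/0.336 ≈ 0.1488
P(M2 | defective) = 0.04/0.336 ≈ 0.1190
P(M6 | defective) = 0.21/0.336 ≈ 0.6250
P(M3 | defective) = 0.036/0.336 ≈ 0.1071
(Check: 0.1488+0.1190+0.6250+0.1071 = 0.9999.)

M5 0.1488, M2 0.1190, M6 0.6250, M3 0.1071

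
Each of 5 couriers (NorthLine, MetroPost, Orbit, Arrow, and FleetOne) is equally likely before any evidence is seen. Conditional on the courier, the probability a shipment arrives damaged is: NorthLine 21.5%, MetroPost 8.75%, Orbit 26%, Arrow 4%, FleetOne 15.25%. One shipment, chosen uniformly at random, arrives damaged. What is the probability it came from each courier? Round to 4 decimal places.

NorthLine 0.2848, MetroPost 0.1159, Orbit 0.3444, Arrow 0.0530, FleetOne 0.2020

With a uniform prior (1/5 each), posterior ∝ likelihood:
  NorthLine: 0.215
  MetroPost: 0.0875
  Orbit: 0.26
  Arrow: 0.04
  FleetOne: 0.1525
Total = 0.755.
P(NorthLine | damaged) = 0.215/0.755 ≈ 0.2848
P(MetroPost | damaged) = 0.0875/0.755 ≈ 0.1159
P(Orbit | damaged) = 0.26/0.755 ≈ 0.3444
P(Arrow | damaged) = 0.04/0.755 ≈ 0.0530
P(FleetOne | damaged) = 0.1525/0.755 ≈ 0.2020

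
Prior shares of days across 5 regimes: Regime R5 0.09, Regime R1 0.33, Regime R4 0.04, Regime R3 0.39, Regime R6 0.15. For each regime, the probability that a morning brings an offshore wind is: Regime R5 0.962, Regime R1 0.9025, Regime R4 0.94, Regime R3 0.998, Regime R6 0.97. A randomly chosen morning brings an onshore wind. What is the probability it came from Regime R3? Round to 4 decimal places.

Taking complements, P(onshore | each) = Regime R5 0.038, Regime R1 0.0975, Regime R4 0.06, Regime R3 0.002, Regime R6 0.03.
Compute prior × likelihood for every hypothesis:
  Regime R5: 0.09 × 0.038 = 0.00342
  Regime R1: 0.33 × 0.0975 = 0.032175
  Regime R4: 0.04 × 0.06 = 0.0024
  Regime R3: 0.39 × 0.002 = 0.00078
  Regime R6: 0.15 × 0.03 = 0.0045
Total = 0.043275.
P(Regime R3 | evidence) = 0.00078 / 0.043275 ≈ 0.0180.

0.0180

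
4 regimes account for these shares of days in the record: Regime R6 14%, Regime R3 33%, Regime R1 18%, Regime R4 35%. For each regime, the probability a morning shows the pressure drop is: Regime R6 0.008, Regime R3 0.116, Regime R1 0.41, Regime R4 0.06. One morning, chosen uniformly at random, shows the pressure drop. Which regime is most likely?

Regime R1

Compute prior × likelihood for every hypothesis:
  Regime R6: 0.14 × 0.008 = 0.00112
  Regime R3: 0.33 × 0.116 = 0.03828
  Regime R1: 0.18 × 0.41 = 0.0738
  Regime R4: 0.35 × 0.06 = 0.021
Total = 0.1342.
Largest term belongs to Regime R1, so Regime R1 is most probable.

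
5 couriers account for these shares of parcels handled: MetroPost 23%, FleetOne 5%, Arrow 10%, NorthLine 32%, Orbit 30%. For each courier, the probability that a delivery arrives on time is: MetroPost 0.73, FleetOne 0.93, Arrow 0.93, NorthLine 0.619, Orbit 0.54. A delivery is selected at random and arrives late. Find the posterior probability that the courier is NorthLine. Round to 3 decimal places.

Taking complements, P(late | each) = MetroPost 0.27, FleetOne 0.07, Arrow 0.07, NorthLine 0.381, Orbit 0.46.
By Bayes' rule, posterior ∝ prior × likelihood:
  MetroPost: 0.23 × 0.27 = 0.0621
  FleetOne: 0.05 × 0.07 = 0.0035
  Arrow: 0.1 × 0.07 = 0.007
  NorthLine: 0.32 × 0.381 = 0.12192
  Orbit: 0.3 × 0.46 = 0.138
Normalizing constant = 0.33252.
P(NorthLine | evidence) = 0.12192 / 0.33252 ≈ 0.367.

0.367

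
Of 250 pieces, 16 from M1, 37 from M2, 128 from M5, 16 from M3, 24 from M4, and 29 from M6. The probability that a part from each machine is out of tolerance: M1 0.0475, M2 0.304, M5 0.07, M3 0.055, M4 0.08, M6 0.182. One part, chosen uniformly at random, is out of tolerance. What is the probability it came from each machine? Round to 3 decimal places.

M1 0.026, M2 0.387, M5 0.308, M3 0.030, M4 0.066, M6 0.182

By Bayes' rule, posterior ∝ prior × likelihood:
  M1: 0.064 × 0.0475 = 0.00304
  M2: 0.148 × 0.304 = 0.044992
  M5: 0.512 × 0.07 = 0.03584
  M3: 0.064 × 0.055 = 0.00352
  M4: 0.096 × 0.08 = 0.00768
  M6: 0.116 × 0.182 = 0.021112
Total = 0.116184.
P(M1 | oversize) = 0.00304/0.116184 ≈ 0.026
P(M2 | oversize) = 0.044992/0.116184 ≈ 0.387
P(M5 | oversize) = 0.03584/0.116184 ≈ 0.308
P(M3 | oversize) = 0.00352/0.116184 ≈ 0.030
P(M4 | oversize) = 0.00768/0.116184 ≈ 0.066
P(M6 | oversize) = 0.021112/0.116184 ≈ 0.182
(Check: 0.026+0.387+0.308+0.030+0.066+0.182 = 0.999.)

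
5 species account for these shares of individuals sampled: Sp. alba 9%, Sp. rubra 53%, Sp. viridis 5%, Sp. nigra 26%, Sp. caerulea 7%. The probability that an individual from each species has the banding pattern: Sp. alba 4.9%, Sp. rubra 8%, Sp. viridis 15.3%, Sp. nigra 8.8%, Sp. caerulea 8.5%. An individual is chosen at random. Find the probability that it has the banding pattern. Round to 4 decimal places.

0.0833

Unnormalized posteriors (prior × likelihood):
  Sp. alba: 0.09 × 0.049 = 0.00441
  Sp. rubra: 0.53 × 0.08 = 0.0424
  Sp. viridis: 0.05 × 0.153 = 0.00765
  Sp. nigra: 0.26 × 0.088 = 0.02288
  Sp. caerulea: 0.07 × 0.085 = 0.00595
P(banded) = 0.00441 + 0.0424 + 0.00765 + 0.02288 + 0.00595 = 0.08329 → 0.0833.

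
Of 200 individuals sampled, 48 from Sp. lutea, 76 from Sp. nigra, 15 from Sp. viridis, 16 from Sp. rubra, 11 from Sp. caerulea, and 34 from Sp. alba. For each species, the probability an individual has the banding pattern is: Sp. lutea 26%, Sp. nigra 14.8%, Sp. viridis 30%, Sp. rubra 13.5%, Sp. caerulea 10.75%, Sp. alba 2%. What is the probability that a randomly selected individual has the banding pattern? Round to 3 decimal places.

0.161

Unnormalized posteriors (prior × likelihood):
  Sp. lutea: 0.24 × 0.26 = 0.0624
  Sp. nigra: 0.38 × 0.148 = 0.05624
  Sp. viridis: 0.075 × 0.3 = 0.0225
  Sp. rubra: 0.08 × 0.135 = 0.0108
  Sp. caerulea: 0.055 × 0.1075 = 0.0059125
  Sp. alba: 0.17 × 0.02 = 0.0034
P(banded) = 0.0624 + 0.05624 + 0.0225 + 0.0108 + 0.0059125 + 0.0034 = 0.1612525 → 0.161.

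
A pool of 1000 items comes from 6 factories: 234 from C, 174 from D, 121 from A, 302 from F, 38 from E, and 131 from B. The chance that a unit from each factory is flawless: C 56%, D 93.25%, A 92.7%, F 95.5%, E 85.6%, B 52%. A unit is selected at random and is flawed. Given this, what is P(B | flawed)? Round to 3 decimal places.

0.306

Taking complements, P(flawed | each) = C 0.44, D 0.0675, A 0.073, F 0.045, E 0.144, B 0.48.
By Bayes' rule, posterior ∝ prior × likelihood:
  C: 0.234 × 0.44 = 0.10296
  D: 0.174 × 0.0675 = 0.011745
  A: 0.121 × 0.073 = 0.008833
  F: 0.302 × 0.045 = 0.01359
  E: 0.038 × 0.144 = 0.005472
  B: 0.131 × 0.48 = 0.06288
Sum = 0.20548.
P(B | evidence) = 0.06288 / 0.20548 ≈ 0.306.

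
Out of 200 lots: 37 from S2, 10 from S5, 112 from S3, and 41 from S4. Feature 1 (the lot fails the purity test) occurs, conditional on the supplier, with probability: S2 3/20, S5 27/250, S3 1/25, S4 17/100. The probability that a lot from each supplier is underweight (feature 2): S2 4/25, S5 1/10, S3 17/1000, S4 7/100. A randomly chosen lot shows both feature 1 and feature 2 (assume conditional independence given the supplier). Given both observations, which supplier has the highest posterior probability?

S2

Prior × likelihood for each hypothesis:
  S2: 0.185 × 0.15 × 0.16 = 0.00444
  S5: 0.05 × 0.108 × 0.1 = 0.00054
  S3: 0.56 × 0.04 × 0.017 = 0.0003808
  S4: 0.205 × 0.17 × 0.07 = 0.0024395
Sum = 0.0078003.
Largest term belongs to S2, so S2 is most probable.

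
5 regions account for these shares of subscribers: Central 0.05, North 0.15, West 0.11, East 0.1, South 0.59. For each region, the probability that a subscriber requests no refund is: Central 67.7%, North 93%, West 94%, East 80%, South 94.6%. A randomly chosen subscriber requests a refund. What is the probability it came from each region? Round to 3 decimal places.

Taking complements, P(refund | each) = Central 0.323, North 0.07, West 0.06, East 0.2, South 0.054.
Prior × likelihood for each hypothesis:
  Central: 0.05 × 0.323 = 0.01615
  North: 0.15 × 0.07 = 0.0105
  West: 0.11 × 0.06 = 0.0066
  East: 0.1 × 0.2 = 0.02
  South: 0.59 × 0.054 = 0.03186
Total = 0.08511.
P(Central | refund) = 0.01615/0.08511 ≈ 0.190
P(North | refund) = 0.0105/0.08511 ≈ 0.123
P(West | refund) = 0.0066/0.08511 ≈ 0.078
P(East | refund) = 0.02/0.08511 ≈ 0.235
P(South | refund) = 0.03186/0.08511 ≈ 0.374
(Check: 0.190+0.123+0.078+0.235+0.374 = 1.000.)

Central 0.190, North 0.123, West 0.078, East 0.235, South 0.374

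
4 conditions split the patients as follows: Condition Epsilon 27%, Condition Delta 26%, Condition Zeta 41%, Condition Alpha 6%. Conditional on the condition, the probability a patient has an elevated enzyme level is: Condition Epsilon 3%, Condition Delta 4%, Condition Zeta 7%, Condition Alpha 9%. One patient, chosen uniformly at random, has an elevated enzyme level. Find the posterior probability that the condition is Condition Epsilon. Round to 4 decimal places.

Compute prior × likelihood for every hypothesis:
  Condition Epsilon: 0.27 × 0.03 = 0.0081
  Condition Delta: 0.26 × 0.04 = 0.0104
  Condition Zeta: 0.41 × 0.07 = 0.0287
  Condition Alpha: 0.06 × 0.09 = 0.0054
Normalizing constant = 0.0526.
P(Condition Epsilon | evidence) = 0.0081 / 0.0526 ≈ 0.1540.

0.1540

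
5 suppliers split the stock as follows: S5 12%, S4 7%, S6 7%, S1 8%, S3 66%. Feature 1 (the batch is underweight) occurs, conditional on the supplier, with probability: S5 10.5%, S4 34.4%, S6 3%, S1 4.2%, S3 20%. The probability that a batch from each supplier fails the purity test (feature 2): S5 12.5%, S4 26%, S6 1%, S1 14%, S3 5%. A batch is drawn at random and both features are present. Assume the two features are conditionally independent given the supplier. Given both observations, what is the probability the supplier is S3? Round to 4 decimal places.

Compute prior × likelihood for every hypothesis:
  S5: 0.12 × 0.105 × 0.125 = 0.001575
  S4: 0.07 × 0.344 × 0.26 = 0.0062608
  S6: 0.07 × 0.03 × 0.01 = 0.000021
  S1: 0.08 × 0.042 × 0.14 = 0.0004704
  S3: 0.66 × 0.2 × 0.05 = 0.0066
Normalizing constant = 0.0149272.
P(S3 | evidence) = 0.0066 / 0.0149272 ≈ 0.4421.

0.4421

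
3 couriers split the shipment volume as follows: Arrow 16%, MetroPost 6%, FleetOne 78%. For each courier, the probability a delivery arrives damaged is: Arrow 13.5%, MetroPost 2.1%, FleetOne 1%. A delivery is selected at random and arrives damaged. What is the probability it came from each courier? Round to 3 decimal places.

By Bayes' rule, posterior ∝ prior × likelihood:
  Arrow: 0.16 × 0.135 = 0.0216
  MetroPost: 0.06 × 0.021 = 0.00126
  FleetOne: 0.78 × 0.01 = 0.0078
Sum = 0.03066.
P(Arrow | damaged) = 0.0216/0.03066 ≈ 0.705
P(MetroPost | damaged) = 0.00126/0.03066 ≈ 0.041
P(FleetOne | damaged) = 0.0078/0.03066 ≈ 0.254

Arrow 0.705, MetroPost 0.041, FleetOne 0.254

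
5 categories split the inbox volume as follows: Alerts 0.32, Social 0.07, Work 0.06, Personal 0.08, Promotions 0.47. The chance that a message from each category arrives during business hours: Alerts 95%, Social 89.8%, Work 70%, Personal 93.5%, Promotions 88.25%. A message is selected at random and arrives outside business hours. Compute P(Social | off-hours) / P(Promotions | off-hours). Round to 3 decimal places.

Taking complements, P(off-hours | each) = Alerts 0.05, Social 0.102, Work 0.3, Personal 0.065, Promotions 0.1175.
Prior × likelihood for each hypothesis:
  Alerts: 0.32 × 0.05 = 0.016
  Social: 0.07 × 0.102 = 0.00714
  Work: 0.06 × 0.3 = 0.018
  Personal: 0.08 × 0.065 = 0.0052
  Promotions: 0.47 × 0.1175 = 0.055225
Sum = 0.101565.
The ratio is 0.00714 / 0.055225 (the normalizer cancels) = 0.129.

0.129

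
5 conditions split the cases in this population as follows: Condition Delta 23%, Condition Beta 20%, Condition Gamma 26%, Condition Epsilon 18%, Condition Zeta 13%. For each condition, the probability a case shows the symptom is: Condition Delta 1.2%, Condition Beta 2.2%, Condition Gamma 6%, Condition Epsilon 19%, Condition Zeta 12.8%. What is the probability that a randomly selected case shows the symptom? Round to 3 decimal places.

0.074

Prior × likelihood for each hypothesis:
  Condition Delta: 0.23 × 0.012 = 0.00276
  Condition Beta: 0.2 × 0.022 = 0.0044
  Condition Gamma: 0.26 × 0.06 = 0.0156
  Condition Epsilon: 0.18 × 0.19 = 0.0342
  Condition Zeta: 0.13 × 0.128 = 0.01664
P(symptomatic) = 0.00276 + 0.0044 + 0.0156 + 0.0342 + 0.01664 = 0.0736 → 0.074.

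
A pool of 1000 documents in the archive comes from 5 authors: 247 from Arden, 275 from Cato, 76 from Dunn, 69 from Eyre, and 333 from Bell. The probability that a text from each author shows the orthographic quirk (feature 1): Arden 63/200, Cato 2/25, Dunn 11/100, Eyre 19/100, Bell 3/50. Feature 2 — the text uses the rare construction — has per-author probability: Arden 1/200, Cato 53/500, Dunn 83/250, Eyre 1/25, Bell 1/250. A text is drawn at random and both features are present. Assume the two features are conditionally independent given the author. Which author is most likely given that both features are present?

Prior × likelihood for each hypothesis:
  Arden: 0.247 × 0.315 × 0.005 = 0.000389025
  Cato: 0.275 × 0.08 × 0.106 = 0.002332
  Dunn: 0.076 × 0.11 × 0.332 = 0.00277552
  Eyre: 0.069 × 0.19 × 0.04 = 0.0005244
  Bell: 0.333 × 0.06 × 0.004 = 0.00007992
Normalizing constant = 0.006100865.
Largest term belongs to Dunn, so Dunn is most probable.

Dunn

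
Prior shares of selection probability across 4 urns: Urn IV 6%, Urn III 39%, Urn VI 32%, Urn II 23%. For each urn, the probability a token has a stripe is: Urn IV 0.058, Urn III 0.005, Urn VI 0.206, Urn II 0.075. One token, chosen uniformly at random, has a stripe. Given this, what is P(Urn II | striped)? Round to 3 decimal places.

0.195

Unnormalized posteriors (prior × likelihood):
  Urn IV: 0.06 × 0.058 = 0.00348
  Urn III: 0.39 × 0.005 = 0.00195
  Urn VI: 0.32 × 0.206 = 0.06592
  Urn II: 0.23 × 0.075 = 0.01725
Total = 0.0886.
P(Urn II | evidence) = 0.01725 / 0.0886 ≈ 0.195.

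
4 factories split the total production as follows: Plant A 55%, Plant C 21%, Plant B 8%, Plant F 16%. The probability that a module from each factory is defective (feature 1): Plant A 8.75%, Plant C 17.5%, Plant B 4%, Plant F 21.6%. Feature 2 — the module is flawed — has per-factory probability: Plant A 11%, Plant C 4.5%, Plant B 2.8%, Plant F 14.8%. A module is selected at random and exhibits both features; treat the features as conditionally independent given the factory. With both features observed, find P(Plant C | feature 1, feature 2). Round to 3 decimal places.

0.136

By Bayes' rule, posterior ∝ prior × likelihood:
  Plant A: 0.55 × 0.0875 × 0.11 = 0.00529375
  Plant C: 0.21 × 0.175 × 0.045 = 0.00165375
  Plant B: 0.08 × 0.04 × 0.028 = 0.0000896
  Plant F: 0.16 × 0.216 × 0.148 = 0.00511488
Sum = 0.01215198.
P(Plant C | evidence) = 0.00165375 / 0.01215198 ≈ 0.136.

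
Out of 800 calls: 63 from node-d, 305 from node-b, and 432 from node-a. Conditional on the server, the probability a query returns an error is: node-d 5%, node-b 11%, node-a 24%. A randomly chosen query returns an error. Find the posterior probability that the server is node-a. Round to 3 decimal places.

Unnormalized posteriors (prior × likelihood):
  node-d: 0.07875 × 0.05 = 0.0039375
  node-b: 0.38125 × 0.11 = 0.0419375
  node-a: 0.54 × 0.24 = 0.1296
Total = 0.175475.
P(node-a | evidence) = 0.1296 / 0.175475 ≈ 0.739.

0.739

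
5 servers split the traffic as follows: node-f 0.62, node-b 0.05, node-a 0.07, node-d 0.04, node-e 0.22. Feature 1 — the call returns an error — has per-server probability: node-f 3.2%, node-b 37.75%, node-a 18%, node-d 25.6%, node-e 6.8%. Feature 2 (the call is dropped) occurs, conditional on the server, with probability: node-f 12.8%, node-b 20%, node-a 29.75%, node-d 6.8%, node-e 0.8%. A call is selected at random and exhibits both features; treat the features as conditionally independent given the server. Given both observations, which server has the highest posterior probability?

Prior × likelihood for each hypothesis:
  node-f: 0.62 × 0.032 × 0.128 = 0.00253952
  node-b: 0.05 × 0.3775 × 0.2 = 0.003775
  node-a: 0.07 × 0.18 × 0.2975 = 0.0037485
  node-d: 0.04 × 0.256 × 0.068 = 0.00069632
  node-e: 0.22 × 0.068 × 0.008 = 0.00011968
Total = 0.01087902.
Largest term belongs to node-b, so node-b is most probable.

node-b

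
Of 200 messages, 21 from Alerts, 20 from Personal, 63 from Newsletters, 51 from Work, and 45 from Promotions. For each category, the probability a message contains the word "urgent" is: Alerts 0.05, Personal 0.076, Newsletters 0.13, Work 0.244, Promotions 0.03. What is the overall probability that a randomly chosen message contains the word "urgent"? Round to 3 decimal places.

Unnormalized posteriors (prior × likelihood):
  Alerts: 0.105 × 0.05 = 0.00525
  Personal: 0.1 × 0.076 = 0.0076
  Newsletters: 0.315 × 0.13 = 0.04095
  Work: 0.255 × 0.244 = 0.06222
  Promotions: 0.225 × 0.03 = 0.00675
P(urgent-flag) = 0.00525 + 0.0076 + 0.04095 + 0.06222 + 0.00675 = 0.12277 → 0.123.

0.123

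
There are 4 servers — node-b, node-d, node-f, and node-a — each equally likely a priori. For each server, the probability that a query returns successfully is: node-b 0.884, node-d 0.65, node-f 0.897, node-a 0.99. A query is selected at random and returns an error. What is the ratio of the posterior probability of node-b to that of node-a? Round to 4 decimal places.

11.6000

Taking complements, P(error | each) = node-b 0.116, node-d 0.35, node-f 0.103, node-a 0.01.
Since the prior is uniform, the posterior is proportional to the likelihood:
  node-b: 0.116
  node-d: 0.35
  node-f: 0.103
  node-a: 0.01
Sum = 0.579.
The ratio is 0.116 / 0.01 (the normalizer cancels) = 11.6000.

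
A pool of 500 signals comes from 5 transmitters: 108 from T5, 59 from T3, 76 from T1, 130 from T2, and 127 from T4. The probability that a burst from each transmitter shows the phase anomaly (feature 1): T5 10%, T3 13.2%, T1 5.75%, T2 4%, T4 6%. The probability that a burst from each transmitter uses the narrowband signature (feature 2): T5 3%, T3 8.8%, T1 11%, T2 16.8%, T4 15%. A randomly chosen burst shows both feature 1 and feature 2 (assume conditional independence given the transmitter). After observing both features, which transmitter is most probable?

T4

Compute prior × likelihood for every hypothesis:
  T5: 0.216 × 0.1 × 0.03 = 0.000648
  T3: 0.118 × 0.132 × 0.088 = 0.001370688
  T1: 0.152 × 0.0575 × 0.11 = 0.0009614
  T2: 0.26 × 0.04 × 0.168 = 0.0017472
  T4: 0.254 × 0.06 × 0.15 = 0.002286
Normalizing constant = 0.007013288.
Largest term belongs to T4, so T4 is most probable.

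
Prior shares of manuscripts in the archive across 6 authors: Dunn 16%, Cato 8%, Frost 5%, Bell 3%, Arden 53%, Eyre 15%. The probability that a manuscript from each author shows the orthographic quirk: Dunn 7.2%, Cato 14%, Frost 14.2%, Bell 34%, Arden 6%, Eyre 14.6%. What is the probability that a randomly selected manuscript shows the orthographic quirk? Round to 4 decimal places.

Unnormalized posteriors (prior × likelihood):
  Dunn: 0.16 × 0.072 = 0.01152
  Cato: 0.08 × 0.14 = 0.0112
  Frost: 0.05 × 0.142 = 0.0071
  Bell: 0.03 × 0.34 = 0.0102
  Arden: 0.53 × 0.06 = 0.0318
  Eyre: 0.15 × 0.146 = 0.0219
P(quirk) = 0.01152 + 0.0112 + 0.0071 + 0.0102 + 0.0318 + 0.0219 = 0.09372 → 0.0937.

0.0937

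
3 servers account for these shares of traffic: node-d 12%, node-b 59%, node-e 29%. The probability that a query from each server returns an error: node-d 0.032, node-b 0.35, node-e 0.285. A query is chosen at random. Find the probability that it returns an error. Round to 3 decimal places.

0.293

Compute prior × likelihood for every hypothesis:
  node-d: 0.12 × 0.032 = 0.00384
  node-b: 0.59 × 0.35 = 0.2065
  node-e: 0.29 × 0.285 = 0.08265
P(error) = 0.00384 + 0.2065 + 0.08265 = 0.29299 → 0.293.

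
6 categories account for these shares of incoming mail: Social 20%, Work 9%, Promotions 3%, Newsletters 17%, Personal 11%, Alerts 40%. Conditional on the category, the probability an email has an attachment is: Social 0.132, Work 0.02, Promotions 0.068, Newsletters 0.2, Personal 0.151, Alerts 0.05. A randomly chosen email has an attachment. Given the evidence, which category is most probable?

By Bayes' rule, posterior ∝ prior × likelihood:
  Social: 0.2 × 0.132 = 0.0264
  Work: 0.09 × 0.02 = 0.0018
  Promotions: 0.03 × 0.068 = 0.00204
  Newsletters: 0.17 × 0.2 = 0.034
  Personal: 0.11 × 0.151 = 0.01661
  Alerts: 0.4 × 0.05 = 0.02
Sum = 0.10085.
Largest term belongs to Newsletters, so Newsletters is most probable.

Newsletters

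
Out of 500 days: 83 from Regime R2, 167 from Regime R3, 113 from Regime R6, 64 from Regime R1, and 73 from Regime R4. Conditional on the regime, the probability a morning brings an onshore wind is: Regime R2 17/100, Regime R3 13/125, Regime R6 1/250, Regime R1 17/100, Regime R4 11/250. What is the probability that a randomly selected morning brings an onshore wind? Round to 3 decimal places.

0.092

Compute prior × likelihood for every hypothesis:
  Regime R2: 0.166 × 0.17 = 0.02822
  Regime R3: 0.334 × 0.104 = 0.034736
  Regime R6: 0.226 × 0.004 = 0.000904
  Regime R1: 0.128 × 0.17 = 0.02176
  Regime R4: 0.146 × 0.044 = 0.006424
P(onshore) = 0.02822 + 0.034736 + 0.000904 + 0.02176 + 0.006424 = 0.092044 → 0.092.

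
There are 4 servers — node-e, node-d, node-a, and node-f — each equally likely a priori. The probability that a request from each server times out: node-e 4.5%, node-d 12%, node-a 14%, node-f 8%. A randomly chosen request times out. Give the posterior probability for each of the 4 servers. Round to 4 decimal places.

Since the prior is uniform, the posterior is proportional to the likelihood:
  node-e: 0.045
  node-d: 0.12
  node-a: 0.14
  node-f: 0.08
Normalizing constant = 0.385.
P(node-e | timeout) = 0.045/0.385 ≈ 0.1169
P(node-d | timeout) = 0.12/0.385 ≈ 0.3117
P(node-a | timeout) = 0.14/0.385 ≈ 0.3636
P(node-f | timeout) = 0.08/0.385 ≈ 0.2078

node-e 0.1169, node-d 0.3117, node-a 0.3636, node-f 0.2078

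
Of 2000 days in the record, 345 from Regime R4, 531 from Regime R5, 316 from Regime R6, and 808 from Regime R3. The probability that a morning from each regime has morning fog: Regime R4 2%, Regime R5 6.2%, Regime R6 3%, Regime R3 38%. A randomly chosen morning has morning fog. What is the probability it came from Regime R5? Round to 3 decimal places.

0.092

Unnormalized posteriors (prior × likelihood):
  Regime R4: 0.1725 × 0.02 = 0.00345
  Regime R5: 0.2655 × 0.062 = 0.016461
  Regime R6: 0.158 × 0.03 = 0.00474
  Regime R3: 0.404 × 0.38 = 0.15352
Total = 0.178171.
P(Regime R5 | evidence) = 0.016461 / 0.178171 ≈ 0.092.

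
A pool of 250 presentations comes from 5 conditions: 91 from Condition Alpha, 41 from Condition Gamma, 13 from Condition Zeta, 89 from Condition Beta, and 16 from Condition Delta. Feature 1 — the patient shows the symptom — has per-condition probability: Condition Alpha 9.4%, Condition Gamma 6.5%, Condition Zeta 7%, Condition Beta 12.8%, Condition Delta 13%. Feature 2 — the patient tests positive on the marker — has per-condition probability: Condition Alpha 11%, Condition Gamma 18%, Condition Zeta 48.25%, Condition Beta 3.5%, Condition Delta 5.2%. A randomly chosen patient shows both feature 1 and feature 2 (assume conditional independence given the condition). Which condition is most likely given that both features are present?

By Bayes' rule, posterior ∝ prior × likelihood:
  Condition Alpha: 0.364 × 0.094 × 0.11 = 0.00376376
  Condition Gamma: 0.164 × 0.065 × 0.18 = 0.0019188
  Condition Zeta: 0.052 × 0.07 × 0.4825 = 0.0017563
  Condition Beta: 0.356 × 0.128 × 0.035 = 0.00159488
  Condition Delta: 0.064 × 0.13 × 0.052 = 0.00043264
Sum = 0.00946638.
Largest term belongs to Condition Alpha, so Condition Alpha is most probable.

Condition Alpha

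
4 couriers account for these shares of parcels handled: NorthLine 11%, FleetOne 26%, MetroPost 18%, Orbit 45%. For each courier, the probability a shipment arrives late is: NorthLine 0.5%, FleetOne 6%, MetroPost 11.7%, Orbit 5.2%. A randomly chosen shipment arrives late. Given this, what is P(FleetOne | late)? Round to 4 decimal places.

By Bayes' rule, posterior ∝ prior × likelihood:
  NorthLine: 0.11 × 0.005 = 0.00055
  FleetOne: 0.26 × 0.06 = 0.0156
  MetroPost: 0.18 × 0.117 = 0.02106
  Orbit: 0.45 × 0.052 = 0.0234
Normalizing constant = 0.06061.
P(FleetOne | evidence) = 0.0156 / 0.06061 ≈ 0.2574.

0.2574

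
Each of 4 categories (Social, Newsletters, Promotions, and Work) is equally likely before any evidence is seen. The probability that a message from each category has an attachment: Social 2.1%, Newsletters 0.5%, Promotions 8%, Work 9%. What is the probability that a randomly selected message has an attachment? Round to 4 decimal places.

Since the prior is uniform, the posterior is proportional to the likelihood:
  Social: 0.021
  Newsletters: 0.005
  Promotions: 0.08
  Work: 0.09
P(attachment) = (1/4) × (0.021 + 0.005 + 0.08 + 0.09) = 0.196/4 ≈ 0.0490.

0.0490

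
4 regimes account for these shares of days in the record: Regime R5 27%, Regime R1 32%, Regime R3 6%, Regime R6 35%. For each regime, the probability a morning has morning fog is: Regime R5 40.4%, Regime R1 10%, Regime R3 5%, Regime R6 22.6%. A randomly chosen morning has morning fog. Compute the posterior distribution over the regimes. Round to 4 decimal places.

Prior × likelihood for each hypothesis:
  Regime R5: 0.27 × 0.404 = 0.10908
  Regime R1: 0.32 × 0.1 = 0.032
  Regime R3: 0.06 × 0.05 = 0.003
  Regime R6: 0.35 × 0.226 = 0.0791
Sum = 0.22318.
P(Regime R5 | fog) = 0.10908/0.22318 ≈ 0.4888
P(Regime R1 | fog) = 0.032/0.22318 ≈ 0.1434
P(Regime R3 | fog) = 0.003/0.22318 ≈ 0.0134
P(Regime R6 | fog) = 0.0791/0.22318 ≈ 0.3544
(Check: 0.4888+0.1434+0.0134+0.3544 = 1.0000.)

Regime R5 0.4888, Regime R1 0.1434, Regime R3 0.0134, Regime R6 0.3544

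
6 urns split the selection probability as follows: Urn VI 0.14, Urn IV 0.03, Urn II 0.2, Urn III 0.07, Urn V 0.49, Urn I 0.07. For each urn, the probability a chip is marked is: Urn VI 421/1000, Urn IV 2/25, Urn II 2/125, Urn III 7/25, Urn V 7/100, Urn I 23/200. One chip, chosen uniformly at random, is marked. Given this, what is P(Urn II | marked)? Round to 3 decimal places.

Compute prior × likelihood for every hypothesis:
  Urn VI: 0.14 × 0.421 = 0.05894
  Urn IV: 0.03 × 0.08 = 0.0024
  Urn II: 0.2 × 0.016 = 0.0032
  Urn III: 0.07 × 0.28 = 0.0196
  Urn V: 0.49 × 0.07 = 0.0343
  Urn I: 0.07 × 0.115 = 0.00805
Total = 0.12649.
P(Urn II | evidence) = 0.0032 / 0.12649 ≈ 0.025.

0.025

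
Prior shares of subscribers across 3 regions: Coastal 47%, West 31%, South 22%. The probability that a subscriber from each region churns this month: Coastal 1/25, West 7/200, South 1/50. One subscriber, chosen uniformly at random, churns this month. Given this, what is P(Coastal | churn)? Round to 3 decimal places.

0.552

By Bayes' rule, posterior ∝ prior × likelihood:
  Coastal: 0.47 × 0.04 = 0.0188
  West: 0.31 × 0.035 = 0.01085
  South: 0.22 × 0.02 = 0.0044
Sum = 0.03405.
P(Coastal | evidence) = 0.0188 / 0.03405 ≈ 0.552.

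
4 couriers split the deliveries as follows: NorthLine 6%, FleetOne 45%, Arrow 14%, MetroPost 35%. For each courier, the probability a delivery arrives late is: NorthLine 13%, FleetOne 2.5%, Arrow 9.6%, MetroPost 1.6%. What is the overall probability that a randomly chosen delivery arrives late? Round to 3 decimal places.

0.038

Unnormalized posteriors (prior × likelihood):
  NorthLine: 0.06 × 0.13 = 0.0078
  FleetOne: 0.45 × 0.025 = 0.01125
  Arrow: 0.14 × 0.096 = 0.01344
  MetroPost: 0.35 × 0.016 = 0.0056
P(late) = 0.0078 + 0.01125 + 0.01344 + 0.0056 = 0.03809 → 0.038.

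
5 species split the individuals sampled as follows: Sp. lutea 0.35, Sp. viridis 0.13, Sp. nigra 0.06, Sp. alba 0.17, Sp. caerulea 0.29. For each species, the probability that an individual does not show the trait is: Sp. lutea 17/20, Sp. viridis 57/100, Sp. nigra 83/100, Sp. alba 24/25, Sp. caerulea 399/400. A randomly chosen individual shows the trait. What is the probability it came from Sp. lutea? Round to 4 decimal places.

Taking complements, P(trait | each) = Sp. lutea 0.15, Sp. viridis 0.43, Sp. nigra 0.17, Sp. alba 0.04, Sp. caerulea 0.0025.
Compute prior × likelihood for every hypothesis:
  Sp. lutea: 0.35 × 0.15 = 0.0525
  Sp. viridis: 0.13 × 0.43 = 0.0559
  Sp. nigra: 0.06 × 0.17 = 0.0102
  Sp. alba: 0.17 × 0.04 = 0.0068
  Sp. caerulea: 0.29 × 0.0025 = 0.000725
Sum = 0.126125.
P(Sp. lutea | evidence) = 0.0525 / 0.126125 ≈ 0.4163.

0.4163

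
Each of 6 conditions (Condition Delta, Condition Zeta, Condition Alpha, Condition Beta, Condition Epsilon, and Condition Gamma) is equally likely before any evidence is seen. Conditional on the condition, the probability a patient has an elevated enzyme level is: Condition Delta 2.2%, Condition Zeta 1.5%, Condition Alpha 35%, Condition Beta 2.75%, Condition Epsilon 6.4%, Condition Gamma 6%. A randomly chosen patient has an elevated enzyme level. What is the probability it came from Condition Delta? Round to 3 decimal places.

0.041

Since the prior is uniform, the posterior is proportional to the likelihood:
  Condition Delta: 0.022
  Condition Zeta: 0.015
  Condition Alpha: 0.35
  Condition Beta: 0.0275
  Condition Epsilon: 0.064
  Condition Gamma: 0.06
Normalizing constant = 0.5385.
P(Condition Delta | evidence) = 0.022 / 0.5385 ≈ 0.041.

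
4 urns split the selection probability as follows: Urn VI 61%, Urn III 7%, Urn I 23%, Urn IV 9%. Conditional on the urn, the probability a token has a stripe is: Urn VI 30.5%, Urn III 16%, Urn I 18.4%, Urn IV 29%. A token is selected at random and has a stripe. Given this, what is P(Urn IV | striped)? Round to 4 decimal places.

0.0982

By Bayes' rule, posterior ∝ prior × likelihood:
  Urn VI: 0.61 × 0.305 = 0.18605
  Urn III: 0.07 × 0.16 = 0.0112
  Urn I: 0.23 × 0.184 = 0.04232
  Urn IV: 0.09 × 0.29 = 0.0261
Total = 0.26567.
P(Urn IV | evidence) = 0.0261 / 0.26567 ≈ 0.0982.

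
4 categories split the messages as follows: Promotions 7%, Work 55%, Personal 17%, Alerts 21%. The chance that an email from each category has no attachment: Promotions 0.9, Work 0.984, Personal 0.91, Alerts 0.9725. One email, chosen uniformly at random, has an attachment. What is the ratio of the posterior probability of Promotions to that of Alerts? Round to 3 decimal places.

1.212

Taking complements, P(attachment | each) = Promotions 0.1, Work 0.016, Personal 0.09, Alerts 0.0275.
By Bayes' rule, posterior ∝ prior × likelihood:
  Promotions: 0.07 × 0.1 = 0.007
  Work: 0.55 × 0.016 = 0.0088
  Personal: 0.17 × 0.09 = 0.0153
  Alerts: 0.21 × 0.0275 = 0.005775
Normalizing constant = 0.036875.
The ratio is 0.007 / 0.005775 (the normalizer cancels) = 1.212.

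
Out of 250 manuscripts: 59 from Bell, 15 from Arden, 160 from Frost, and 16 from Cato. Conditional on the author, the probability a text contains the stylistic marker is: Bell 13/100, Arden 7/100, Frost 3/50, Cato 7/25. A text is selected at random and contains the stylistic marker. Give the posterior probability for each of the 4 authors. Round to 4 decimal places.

Unnormalized posteriors (prior × likelihood):
  Bell: 0.236 × 0.13 = 0.03068
  Arden: 0.06 × 0.07 = 0.0042
  Frost: 0.64 × 0.06 = 0.0384
  Cato: 0.064 × 0.28 = 0.01792
Sum = 0.0912.
P(Bell | marker) = 0.03068/0.0912 ≈ 0.3364
P(Arden | marker) = 0.0042/0.0912 ≈ 0.0461
P(Frost | marker) = 0.0384/0.0912 ≈ 0.4211
P(Cato | marker) = 0.01792/0.0912 ≈ 0.1965
(Check: 0.3364+0.0461+0.4211+0.1965 = 1.0001.)

Bell 0.3364, Arden 0.0461, Frost 0.4211, Cato 0.1965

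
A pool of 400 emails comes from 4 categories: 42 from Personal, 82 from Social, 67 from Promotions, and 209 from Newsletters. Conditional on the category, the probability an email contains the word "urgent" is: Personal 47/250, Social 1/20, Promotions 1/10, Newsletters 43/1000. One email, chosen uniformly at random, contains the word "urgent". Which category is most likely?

Unnormalized posteriors (prior × likelihood):
  Personal: 0.105 × 0.188 = 0.01974
  Social: 0.205 × 0.05 = 0.01025
  Promotions: 0.1675 × 0.1 = 0.01675
  Newsletters: 0.5225 × 0.043 = 0.0224675
Total = 0.0692075.
Largest term belongs to Newsletters, so Newsletters is most probable.

Newsletters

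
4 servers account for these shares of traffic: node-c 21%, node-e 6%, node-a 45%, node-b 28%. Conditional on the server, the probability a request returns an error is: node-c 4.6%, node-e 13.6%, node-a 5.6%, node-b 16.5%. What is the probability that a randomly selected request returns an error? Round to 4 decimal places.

0.0892

Compute prior × likelihood for every hypothesis:
  node-c: 0.21 × 0.046 = 0.00966
  node-e: 0.06 × 0.136 = 0.00816
  node-a: 0.45 × 0.056 = 0.0252
  node-b: 0.28 × 0.165 = 0.0462
P(error) = 0.00966 + 0.00816 + 0.0252 + 0.0462 = 0.08922 → 0.0892.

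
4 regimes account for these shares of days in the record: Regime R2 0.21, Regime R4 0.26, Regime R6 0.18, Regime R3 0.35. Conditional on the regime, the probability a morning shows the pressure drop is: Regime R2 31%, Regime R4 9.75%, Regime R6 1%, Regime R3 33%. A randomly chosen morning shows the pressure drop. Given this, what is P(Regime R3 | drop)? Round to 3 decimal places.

0.556

By Bayes' rule, posterior ∝ prior × likelihood:
  Regime R2: 0.21 × 0.31 = 0.0651
  Regime R4: 0.26 × 0.0975 = 0.02535
  Regime R6: 0.18 × 0.01 = 0.0018
  Regime R3: 0.35 × 0.33 = 0.1155
Sum = 0.20775.
P(Regime R3 | evidence) = 0.1155 / 0.20775 ≈ 0.556.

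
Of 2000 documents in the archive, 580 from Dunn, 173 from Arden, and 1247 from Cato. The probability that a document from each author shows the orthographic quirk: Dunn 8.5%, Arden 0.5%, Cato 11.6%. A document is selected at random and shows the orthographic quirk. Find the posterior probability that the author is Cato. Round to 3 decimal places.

0.743

Unnormalized posteriors (prior × likelihood):
  Dunn: 0.29 × 0.085 = 0.02465
  Arden: 0.0865 × 0.005 = 0.0004325
  Cato: 0.6235 × 0.116 = 0.072326
Total = 0.0974085.
P(Cato | evidence) = 0.072326 / 0.0974085 ≈ 0.743.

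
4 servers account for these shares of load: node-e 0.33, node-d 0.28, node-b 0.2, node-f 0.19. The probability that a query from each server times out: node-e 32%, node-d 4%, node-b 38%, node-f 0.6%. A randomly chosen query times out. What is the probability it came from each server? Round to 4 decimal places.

node-e 0.5445, node-d 0.0577, node-b 0.3919, node-f 0.0059

Prior × likelihood for each hypothesis:
  node-e: 0.33 × 0.32 = 0.1056
  node-d: 0.28 × 0.04 = 0.0112
  node-b: 0.2 × 0.38 = 0.076
  node-f: 0.19 × 0.006 = 0.00114
Sum = 0.19394.
P(node-e | timeout) = 0.1056/0.19394 ≈ 0.5445
P(node-d | timeout) = 0.0112/0.19394 ≈ 0.0577
P(node-b | timeout) = 0.076/0.19394 ≈ 0.3919
P(node-f | timeout) = 0.00114/0.19394 ≈ 0.0059
(Check: 0.5445+0.0577+0.3919+0.0059 = 1.0000.)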